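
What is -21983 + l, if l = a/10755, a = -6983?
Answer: -236434148/10755 ≈ -21984.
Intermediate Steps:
l = -6983/10755 ≈ -0.64928
-21983 + l = -21983 - 6983/10755 = -236434148/10755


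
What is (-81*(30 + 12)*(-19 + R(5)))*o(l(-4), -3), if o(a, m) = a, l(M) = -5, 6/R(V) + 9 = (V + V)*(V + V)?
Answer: -4186890/13 ≈ -3.2207e+5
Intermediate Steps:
R(V) = 6/(-9 + 4*V²) (R(V) = 6/(-9 + (V + V)*(V + V)) = 6/(-9 + (2*V)*(2*V)) = 6/(-9 + 4*V²))
(-81*(30 + 12)*(-19 + R(5)))*o(l(-4), -3) = -81*(30 + 12)*(-19 + 6/(-9 + 4*5²))*(-5) = -3402*(-19 + 6/(-9 + 4*25))*(-5) = -3402*(-19 + 6/(-9 + 100))*(-5) = -3402*(-19 + 6/91)*(-5) = -3402*(-1723)/91*(-5) = -81*(-10338/13)*(-5) = (837378/13)*(-5) = -4186890/13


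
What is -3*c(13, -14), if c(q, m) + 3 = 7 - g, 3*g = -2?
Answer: -14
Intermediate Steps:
g = -2/3 (g = (1/3)*(-2) = -2/3 ≈ -0.66667)
c(q, m) = 14/3 (c(q, m) = -3 + (7 - 1*(-2/3)) = -3 + (7 + 2/3) = -3 + 23/3 = 14/3)
-3*c(13, -14) = -3*14/3 = -14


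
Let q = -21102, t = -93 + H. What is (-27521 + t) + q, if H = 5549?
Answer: -43167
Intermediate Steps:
t = 5456 (t = -93 + 5549 = 5456)
(-27521 + t) + q = (-27521 + 5456) - 21102 = -22065 - 21102 = -43167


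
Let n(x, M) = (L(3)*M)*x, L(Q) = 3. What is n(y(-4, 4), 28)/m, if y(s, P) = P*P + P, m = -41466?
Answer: -280/6911 ≈ -0.040515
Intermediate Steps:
y(s, P) = P + P² (y(s, P) = P² + P = P + P²)
n(x, M) = 3*M*x (n(x, M) = (3*M)*x = 3*M*x)
n(y(-4, 4), 28)/m = (3*28*(4*(1 + 4)))/(-41466) = (3*28*(4*5))*(-1/41466) = (3*28*20)*(-1/41466) = 1680*(-1/41466) = -280/6911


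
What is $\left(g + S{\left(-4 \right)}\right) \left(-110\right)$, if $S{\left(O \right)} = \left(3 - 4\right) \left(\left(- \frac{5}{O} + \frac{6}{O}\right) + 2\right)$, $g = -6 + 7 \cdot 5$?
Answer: $- \frac{5995}{2} \approx -2997.5$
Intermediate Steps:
$g = 29$ ($g = -6 + 35 = 29$)
$S{\left(O \right)} = -2 - \frac{1}{O}$ ($S{\left(O \right)} = - (\frac{1}{O} + 2) = - (2 + \frac{1}{O}) = -2 - \frac{1}{O}$)
$\left(g + S{\left(-4 \right)}\right) \left(-110\right) = \left(29 - \frac{7}{4}\right) \left(-110\right) = \frac{109}{4} \left(-110\right) = - \frac{5995}{2}$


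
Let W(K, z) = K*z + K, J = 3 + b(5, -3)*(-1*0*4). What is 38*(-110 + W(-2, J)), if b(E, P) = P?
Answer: -4484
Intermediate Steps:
J = 3 (J = 3 - 3*(-1*0)*4 = 3 - 0*4 = 3 - 3*0 = 3 + 0 = 3)
W(K, z) = K + K*z
38*(-110 + W(-2, J)) = 38*(-110 - 2*(1 + 3)) = 38*(-110 - 2*4) = 38*(-110 - 8) = 38*(-118) = -4484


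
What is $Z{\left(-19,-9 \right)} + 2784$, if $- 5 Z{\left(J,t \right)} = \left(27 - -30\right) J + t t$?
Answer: $\frac{14922}{5} \approx 2984.4$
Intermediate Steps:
$Z{\left(J,t \right)} = - \frac{57 J}{5} - \frac{t^{2}}{5}$ ($Z{\left(J,t \right)} = - \frac{\left(27 - -30\right) J + t t}{5} = - \frac{\left(27 + 30\right) J + t^{2}}{5} = - \frac{57 J + t^{2}}{5} = - \frac{t^{2} + 57 J}{5} = - \frac{57 J}{5} - \frac{t^{2}}{5}$)
$Z{\left(-19,-9 \right)} + 2784 = \left(\left(- \frac{57}{5}\right) \left(-19\right) - \frac{\left(-9\right)^{2}}{5}\right) + 2784 = \left(\frac{1083}{5} - \frac{81}{5}\right) + 2784 = \frac{1002}{5} + 2784 = \frac{14922}{5}$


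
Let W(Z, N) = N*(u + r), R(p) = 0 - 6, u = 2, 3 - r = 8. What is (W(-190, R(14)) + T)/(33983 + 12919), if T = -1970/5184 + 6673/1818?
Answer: 5573683/12278568384 ≈ 0.00045394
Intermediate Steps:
r = -5 (r = 3 - 1*8 = 3 - 8 = -5)
R(p) = -6
W(Z, N) = -3*N (W(Z, N) = N*(2 - 5) = N*(-3) = -3*N)
T = 861427/261792 (T = -1970*1/5184 + 6673*(1/1818) = -985/2592 + 6673/1818 = 861427/261792 ≈ 3.2905)
(W(-190, R(14)) + T)/(33983 + 12919) = (-3*(-6) + 861427/261792)/(33983 + 12919) = (18 + 861427/261792)/46902 = (5573683/261792)*(1/46902) = 5573683/12278568384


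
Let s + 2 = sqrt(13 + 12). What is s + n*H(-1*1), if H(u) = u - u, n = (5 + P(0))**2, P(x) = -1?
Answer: 3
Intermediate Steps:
n = 16 (n = (5 - 1)**2 = 4**2 = 16)
H(u) = 0
s = 3 (s = -2 + sqrt(13 + 12) = -2 + sqrt(25) = -2 + 5 = 3)
s + n*H(-1*1) = 3 + 16*0 = 3 + 0 = 3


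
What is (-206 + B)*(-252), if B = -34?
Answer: 60480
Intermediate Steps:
(-206 + B)*(-252) = (-206 - 34)*(-252) = -240*(-252) = 60480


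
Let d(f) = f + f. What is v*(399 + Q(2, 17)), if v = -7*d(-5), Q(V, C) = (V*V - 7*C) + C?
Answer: 21070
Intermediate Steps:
d(f) = 2*f
Q(V, C) = V**2 - 6*C (Q(V, C) = (V**2 - 7*C) + C = V**2 - 6*C)
v = 70 (v = -14*(-5) = -7*(-10) = 70)
v*(399 + Q(2, 17)) = 70*(399 + (2**2 - 6*17)) = 70*(399 + (4 - 102)) = 70*(399 - 98) = 70*301 = 21070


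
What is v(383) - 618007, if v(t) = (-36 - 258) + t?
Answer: -617918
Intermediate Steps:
v(t) = -294 + t
v(383) - 618007 = (-294 + 383) - 618007 = 89 - 618007 = -617918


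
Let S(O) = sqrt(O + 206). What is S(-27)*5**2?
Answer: 25*sqrt(179) ≈ 334.48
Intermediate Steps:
S(O) = sqrt(206 + O)
S(-27)*5**2 = sqrt(206 - 27)*5**2 = sqrt(179)*25 = 25*sqrt(179)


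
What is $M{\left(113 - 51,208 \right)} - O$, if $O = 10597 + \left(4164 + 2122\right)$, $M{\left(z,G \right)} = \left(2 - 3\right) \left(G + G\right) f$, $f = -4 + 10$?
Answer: $-19379$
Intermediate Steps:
$f = 6$
$M{\left(z,G \right)} = - 12 G$ ($M{\left(z,G \right)} = \left(2 - 3\right) \left(G + G\right) 6 = - 2 G 6 = - 12 G$)
$O = 16883$ ($O = 10597 + 6286 = 16883$)
$M{\left(113 - 51,208 \right)} - O = \left(-12\right) 208 - 16883 = -2496 - 16883 = -19379$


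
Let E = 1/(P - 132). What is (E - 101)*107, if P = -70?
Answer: -2183121/202 ≈ -10808.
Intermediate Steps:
E = -1/202 (E = 1/(-70 - 132) = 1/(-202) = -1/202 ≈ -0.0049505)
(E - 101)*107 = (-1/202 - 101)*107 = -20403/202*107 = -2183121/202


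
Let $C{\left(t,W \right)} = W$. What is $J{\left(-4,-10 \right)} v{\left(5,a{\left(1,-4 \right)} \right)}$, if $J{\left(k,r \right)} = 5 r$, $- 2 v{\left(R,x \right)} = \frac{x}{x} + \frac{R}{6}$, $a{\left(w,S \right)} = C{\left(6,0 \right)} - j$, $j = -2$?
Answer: $\frac{275}{6} \approx 45.833$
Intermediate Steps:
$a{\left(w,S \right)} = 2$ ($a{\left(w,S \right)} = 0 - -2 = 0 + 2 = 2$)
$v{\left(R,x \right)} = - \frac{1}{2} - \frac{R}{12}$ ($v{\left(R,x \right)} = - \frac{\frac{x}{x} + \frac{R}{6}}{2} = - \frac{1 + R \frac{1}{6}}{2} = - \frac{1 + \frac{R}{6}}{2} = - \frac{1}{2} - \frac{R}{12}$)
$J{\left(-4,-10 \right)} v{\left(5,a{\left(1,-4 \right)} \right)} = 5 \left(-10\right) \left(- \frac{1}{2} - \frac{5}{12}\right) = - 50 \left(- \frac{1}{2} - \frac{5}{12}\right) = \left(-50\right) \left(- \frac{11}{12}\right) = \frac{275}{6}$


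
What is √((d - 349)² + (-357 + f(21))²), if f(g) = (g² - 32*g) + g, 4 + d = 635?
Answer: 3*√44557 ≈ 633.26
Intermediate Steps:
d = 631 (d = -4 + 635 = 631)
f(g) = g² - 31*g
√((d - 349)² + (-357 + f(21))²) = √((631 - 349)² + (-357 + 21*(-31 + 21))²) = √(282² + (-357 + 21*(-10))²) = √(79524 + (-357 - 210)²) = √(79524 + (-567)²) = √(79524 + 321489) = √401013 = 3*√44557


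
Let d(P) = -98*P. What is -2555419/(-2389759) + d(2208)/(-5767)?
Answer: 531842712829/13781740153 ≈ 38.590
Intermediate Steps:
-2555419/(-2389759) + d(2208)/(-5767) = -2555419/(-2389759) - 98*2208/(-5767) = -2555419*(-1/2389759) - 216384*(-1/5767) = 2555419/2389759 + 216384/5767 = 531842712829/13781740153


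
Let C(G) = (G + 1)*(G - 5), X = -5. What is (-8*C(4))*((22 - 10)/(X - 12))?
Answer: -480/17 ≈ -28.235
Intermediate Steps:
C(G) = (1 + G)*(-5 + G)
(-8*C(4))*((22 - 10)/(X - 12)) = (-8*(-5 + 4² - 4*4))*((22 - 10)/(-5 - 12)) = (-8*(-5 + 16 - 16))*(12/(-17)) = (-8*(-5))*(12*(-1/17)) = 40*(-12/17) = -480/17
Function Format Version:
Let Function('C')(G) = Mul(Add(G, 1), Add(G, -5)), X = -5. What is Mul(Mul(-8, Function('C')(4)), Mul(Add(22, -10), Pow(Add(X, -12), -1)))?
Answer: Rational(-480, 17) ≈ -28.235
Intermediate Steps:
Function('C')(G) = Mul(Add(1, G), Add(-5, G))
Mul(Mul(-8, Function('C')(4)), Mul(Add(22, -10), Pow(Add(X, -12), -1))) = Mul(Mul(-8, Add(-5, Pow(4, 2), Mul(-4, 4))), Mul(Add(22, -10), Pow(Add(-5, -12), -1))) = Mul(Mul(-8, Add(-5, 16, -16)), Mul(12, Pow(-17, -1))) = Mul(Mul(-8, -5), Mul(12, Rational(-1, 17))) = Mul(40, Rational(-12, 17)) = Rational(-480, 17)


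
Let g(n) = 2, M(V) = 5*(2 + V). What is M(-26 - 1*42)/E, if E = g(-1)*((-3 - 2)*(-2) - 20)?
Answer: 33/2 ≈ 16.500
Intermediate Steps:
M(V) = 10 + 5*V
E = -20 (E = 2*((-3 - 2)*(-2) - 20) = 2*(-5*(-2) - 20) = 2*(10 - 20) = 2*(-10) = -20)
M(-26 - 1*42)/E = (10 + 5*(-26 - 1*42))/(-20) = (10 + 5*(-26 - 42))*(-1/20) = (10 + 5*(-68))*(-1/20) = (10 - 340)*(-1/20) = -330*(-1/20) = 33/2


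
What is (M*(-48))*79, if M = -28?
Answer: 106176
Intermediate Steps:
(M*(-48))*79 = -28*(-48)*79 = 1344*79 = 106176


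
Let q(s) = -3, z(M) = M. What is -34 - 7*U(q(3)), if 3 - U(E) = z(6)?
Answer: -13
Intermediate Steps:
U(E) = -3 (U(E) = 3 - 1*6 = 3 - 6 = -3)
-34 - 7*U(q(3)) = -34 - 7*(-3) = -34 + 21 = -13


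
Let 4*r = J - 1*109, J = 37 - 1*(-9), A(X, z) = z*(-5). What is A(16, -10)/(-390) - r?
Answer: 2437/156 ≈ 15.622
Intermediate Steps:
A(X, z) = -5*z
J = 46 (J = 37 + 9 = 46)
r = -63/4 (r = (46 - 1*109)/4 = (46 - 109)/4 = (¼)*(-63) = -63/4 ≈ -15.750)
A(16, -10)/(-390) - r = -5*(-10)/(-390) - 1*(-63/4) = 50*(-1/390) + 63/4 = -5/39 + 63/4 = 2437/156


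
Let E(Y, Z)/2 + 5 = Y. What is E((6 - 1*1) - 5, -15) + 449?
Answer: 439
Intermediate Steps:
E(Y, Z) = -10 + 2*Y
E((6 - 1*1) - 5, -15) + 449 = (-10 + 2*((6 - 1*1) - 5)) + 449 = (-10 + 2*((6 - 1) - 5)) + 449 = (-10 + 2*(5 - 5)) + 449 = (-10 + 2*0) + 449 = (-10 + 0) + 449 = -10 + 449 = 439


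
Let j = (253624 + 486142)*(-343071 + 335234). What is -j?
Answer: 5797546142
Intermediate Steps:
j = -5797546142 (j = 739766*(-7837) = -5797546142)
-j = -1*(-5797546142) = 5797546142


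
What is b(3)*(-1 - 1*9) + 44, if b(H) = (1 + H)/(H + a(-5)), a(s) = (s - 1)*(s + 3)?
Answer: 124/3 ≈ 41.333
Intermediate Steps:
a(s) = (-1 + s)*(3 + s)
b(H) = (1 + H)/(12 + H) (b(H) = (1 + H)/(H + (-3 + (-5)² + 2*(-5))) = (1 + H)/(H + (-3 + 25 - 10)) = (1 + H)/(H + 12) = (1 + H)/(12 + H))
b(3)*(-1 - 1*9) + 44 = ((1 + 3)/(12 + 3))*(-1 - 1*9) + 44 = (4/15)*(-1 - 9) + 44 = ((1/15)*4)*(-10) + 44 = (4/15)*(-10) + 44 = -8/3 + 44 = 124/3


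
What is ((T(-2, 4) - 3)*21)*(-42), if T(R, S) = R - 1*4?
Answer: 7938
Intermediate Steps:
T(R, S) = -4 + R (T(R, S) = R - 4 = -4 + R)
((T(-2, 4) - 3)*21)*(-42) = (((-4 - 2) - 3)*21)*(-42) = ((-6 - 3)*21)*(-42) = -9*21*(-42) = -189*(-42) = 7938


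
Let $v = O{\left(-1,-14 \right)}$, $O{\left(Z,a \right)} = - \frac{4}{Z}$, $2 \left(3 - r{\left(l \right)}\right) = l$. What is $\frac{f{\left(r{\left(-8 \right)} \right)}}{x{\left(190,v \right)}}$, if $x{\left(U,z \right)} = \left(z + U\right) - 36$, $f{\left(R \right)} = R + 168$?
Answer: $\frac{175}{158} \approx 1.1076$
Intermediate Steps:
$r{\left(l \right)} = 3 - \frac{l}{2}$
$f{\left(R \right)} = 168 + R$
$v = 4$ ($v = - \frac{4}{-1} = \left(-4\right) \left(-1\right) = 4$)
$x{\left(U,z \right)} = -36 + U + z$ ($x{\left(U,z \right)} = \left(U + z\right) - 36 = -36 + U + z$)
$\frac{f{\left(r{\left(-8 \right)} \right)}}{x{\left(190,v \right)}} = \frac{168 + \left(3 - -4\right)}{-36 + 190 + 4} = \frac{168 + \left(3 + 4\right)}{158} = \left(168 + 7\right) \frac{1}{158} = 175 \cdot \frac{1}{158} = \frac{175}{158}$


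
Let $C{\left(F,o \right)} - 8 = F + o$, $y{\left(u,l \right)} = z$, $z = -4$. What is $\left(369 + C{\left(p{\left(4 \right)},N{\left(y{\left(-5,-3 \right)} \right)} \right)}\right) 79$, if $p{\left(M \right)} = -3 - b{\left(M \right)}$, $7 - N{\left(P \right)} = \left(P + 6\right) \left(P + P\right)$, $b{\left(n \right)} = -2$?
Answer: $31521$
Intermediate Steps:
$y{\left(u,l \right)} = -4$
$N{\left(P \right)} = 7 - 2 P \left(6 + P\right)$ ($N{\left(P \right)} = 7 - \left(P + 6\right) \left(P + P\right) = 7 - \left(6 + P\right) 2 P = 7 - 2 P \left(6 + P\right)$)
$p{\left(M \right)} = -1$ ($p{\left(M \right)} = -3 - -2 = -3 + 2 = -1$)
$C{\left(F,o \right)} = 8 + F + o$ ($C{\left(F,o \right)} = 8 + \left(F + o\right) = 8 + F + o$)
$\left(369 + C{\left(p{\left(4 \right)},N{\left(y{\left(-5,-3 \right)} \right)} \right)}\right) 79 = \left(369 - -30\right) 79 = \left(369 + \left(8 - 1 + \left(7 + 48 - 32\right)\right)\right) 79 = \left(369 + \left(8 - 1 + 23\right)\right) 79 = \left(369 + 30\right) 79 = 399 \cdot 79 = 31521$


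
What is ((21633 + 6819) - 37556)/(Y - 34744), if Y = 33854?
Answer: 4552/445 ≈ 10.229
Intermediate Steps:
((21633 + 6819) - 37556)/(Y - 34744) = ((21633 + 6819) - 37556)/(33854 - 34744) = (28452 - 37556)/(-890) = -9104*(-1/890) = 4552/445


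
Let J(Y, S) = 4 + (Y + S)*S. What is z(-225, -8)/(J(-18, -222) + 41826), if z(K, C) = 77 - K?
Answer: 151/47555 ≈ 0.0031753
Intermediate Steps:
J(Y, S) = 4 + S*(S + Y) (J(Y, S) = 4 + (S + Y)*S = 4 + S*(S + Y))
z(-225, -8)/(J(-18, -222) + 41826) = (77 - 1*(-225))/((4 + (-222)² - 222*(-18)) + 41826) = (77 + 225)/((4 + 49284 + 3996) + 41826) = 302/(53284 + 41826) = 302/95110 = 302*(1/95110) = 151/47555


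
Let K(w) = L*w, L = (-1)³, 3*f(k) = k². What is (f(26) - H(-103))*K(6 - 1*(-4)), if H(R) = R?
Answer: -9850/3 ≈ -3283.3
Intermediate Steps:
f(k) = k²/3
L = -1
K(w) = -w
(f(26) - H(-103))*K(6 - 1*(-4)) = ((⅓)*26² - 1*(-103))*(-(6 - 1*(-4))) = ((⅓)*676 + 103)*(-(6 + 4)) = (676/3 + 103)*(-1*10) = (985/3)*(-10) = -9850/3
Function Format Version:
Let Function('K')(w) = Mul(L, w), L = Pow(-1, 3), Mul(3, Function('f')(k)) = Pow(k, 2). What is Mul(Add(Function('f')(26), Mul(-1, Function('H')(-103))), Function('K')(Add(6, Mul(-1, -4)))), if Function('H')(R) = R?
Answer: Rational(-9850, 3) ≈ -3283.3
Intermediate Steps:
Function('f')(k) = Mul(Rational(1, 3), Pow(k, 2))
L = -1
Function('K')(w) = Mul(-1, w)
Mul(Add(Function('f')(26), Mul(-1, Function('H')(-103))), Function('K')(Add(6, Mul(-1, -4)))) = Mul(Add(Mul(Rational(1, 3), Pow(26, 2)), Mul(-1, -103)), Mul(-1, Add(6, Mul(-1, -4)))) = Mul(Add(Mul(Rational(1, 3), 676), 103), Mul(-1, Add(6, 4))) = Mul(Add(Rational(676, 3), 103), Mul(-1, 10)) = Mul(Rational(985, 3), -10) = Rational(-9850, 3)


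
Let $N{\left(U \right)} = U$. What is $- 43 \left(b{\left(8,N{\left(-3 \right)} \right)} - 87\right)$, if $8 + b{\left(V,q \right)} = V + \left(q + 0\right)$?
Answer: $3870$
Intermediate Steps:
$b{\left(V,q \right)} = -8 + V + q$ ($b{\left(V,q \right)} = -8 + \left(V + \left(q + 0\right)\right) = -8 + \left(V + q\right) = -8 + V + q$)
$- 43 \left(b{\left(8,N{\left(-3 \right)} \right)} - 87\right) = - 43 \left(\left(-8 + 8 - 3\right) - 87\right) = - 43 \left(-3 - 87\right) = \left(-43\right) \left(-90\right) = 3870$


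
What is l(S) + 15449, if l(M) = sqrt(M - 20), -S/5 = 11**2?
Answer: 15449 + 25*I ≈ 15449.0 + 25.0*I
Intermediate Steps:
S = -605 (S = -5*11**2 = -5*121 = -605)
l(M) = sqrt(-20 + M)
l(S) + 15449 = sqrt(-20 - 605) + 15449 = sqrt(-625) + 15449 = 25*I + 15449 = 15449 + 25*I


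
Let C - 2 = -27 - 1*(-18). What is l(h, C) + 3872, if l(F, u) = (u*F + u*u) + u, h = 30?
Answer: 3704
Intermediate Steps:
C = -7 (C = 2 + (-27 - 1*(-18)) = 2 + (-27 + 18) = 2 - 9 = -7)
l(F, u) = u + u**2 + F*u (l(F, u) = (F*u + u**2) + u = (u**2 + F*u) + u = u + u**2 + F*u)
l(h, C) + 3872 = -7*(1 + 30 - 7) + 3872 = -7*24 + 3872 = -168 + 3872 = 3704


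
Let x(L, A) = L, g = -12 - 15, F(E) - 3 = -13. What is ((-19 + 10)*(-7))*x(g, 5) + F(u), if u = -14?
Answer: -1711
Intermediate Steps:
F(E) = -10 (F(E) = 3 - 13 = -10)
g = -27
((-19 + 10)*(-7))*x(g, 5) + F(u) = ((-19 + 10)*(-7))*(-27) - 10 = -9*(-7)*(-27) - 10 = 63*(-27) - 10 = -1701 - 10 = -1711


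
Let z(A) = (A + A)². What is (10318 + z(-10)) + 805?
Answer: 11523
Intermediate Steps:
z(A) = 4*A² (z(A) = (2*A)² = 4*A²)
(10318 + z(-10)) + 805 = (10318 + 4*(-10)²) + 805 = (10318 + 4*100) + 805 = (10318 + 400) + 805 = 10718 + 805 = 11523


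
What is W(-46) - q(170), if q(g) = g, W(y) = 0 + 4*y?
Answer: -354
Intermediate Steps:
W(y) = 4*y
W(-46) - q(170) = 4*(-46) - 1*170 = -184 - 170 = -354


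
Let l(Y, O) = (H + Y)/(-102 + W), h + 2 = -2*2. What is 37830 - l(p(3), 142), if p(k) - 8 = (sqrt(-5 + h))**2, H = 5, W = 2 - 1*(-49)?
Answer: 1929332/51 ≈ 37830.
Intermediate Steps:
h = -6 (h = -2 - 2*2 = -2 - 4 = -6)
W = 51 (W = 2 + 49 = 51)
p(k) = -3 (p(k) = 8 + (sqrt(-5 - 6))**2 = 8 + (sqrt(-11))**2 = 8 + (I*sqrt(11))**2 = 8 - 11 = -3)
l(Y, O) = -5/51 - Y/51 (l(Y, O) = (5 + Y)/(-102 + 51) = (5 + Y)/(-51) = (5 + Y)*(-1/51) = -5/51 - Y/51)
37830 - l(p(3), 142) = 37830 - (-5/51 - 1/51*(-3)) = 37830 - (-5/51 + 1/17) = 37830 - 1*(-2/51) = 37830 + 2/51 = 1929332/51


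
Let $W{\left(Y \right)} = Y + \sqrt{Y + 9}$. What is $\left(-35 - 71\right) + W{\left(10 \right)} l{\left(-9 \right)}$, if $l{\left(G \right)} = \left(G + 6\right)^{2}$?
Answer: $-16 + 9 \sqrt{19} \approx 23.23$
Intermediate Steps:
$l{\left(G \right)} = \left(6 + G\right)^{2}$
$W{\left(Y \right)} = Y + \sqrt{9 + Y}$
$\left(-35 - 71\right) + W{\left(10 \right)} l{\left(-9 \right)} = \left(-35 - 71\right) + \left(10 + \sqrt{9 + 10}\right) \left(6 - 9\right)^{2} = \left(-35 - 71\right) + \left(10 + \sqrt{19}\right) \left(-3\right)^{2} = -106 + \left(10 + \sqrt{19}\right) 9 = -106 + \left(90 + 9 \sqrt{19}\right) = -16 + 9 \sqrt{19}$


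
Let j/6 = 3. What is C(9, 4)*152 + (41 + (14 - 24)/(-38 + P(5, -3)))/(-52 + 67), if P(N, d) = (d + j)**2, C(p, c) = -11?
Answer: -4682303/2805 ≈ -1669.3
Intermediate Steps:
j = 18 (j = 6*3 = 18)
P(N, d) = (18 + d)**2 (P(N, d) = (d + 18)**2 = (18 + d)**2)
C(9, 4)*152 + (41 + (14 - 24)/(-38 + P(5, -3)))/(-52 + 67) = -11*152 + (41 + (14 - 24)/(-38 + (18 - 3)**2))/(-52 + 67) = -1672 + (41 - 10/(-38 + 15**2))/15 = -1672 + (41 - 10/(-38 + 225))*(1/15) = -1672 + (41 - 10/187)*(1/15) = -1672 + (7657/187)*(1/15) = -1672 + 7657/2805 = -4682303/2805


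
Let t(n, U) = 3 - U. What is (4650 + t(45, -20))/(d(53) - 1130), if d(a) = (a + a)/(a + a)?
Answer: -4673/1129 ≈ -4.1391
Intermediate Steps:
d(a) = 1 (d(a) = (2*a)/((2*a)) = (2*a)*(1/(2*a)) = 1)
(4650 + t(45, -20))/(d(53) - 1130) = (4650 + (3 - 1*(-20)))/(1 - 1130) = (4650 + (3 + 20))/(-1129) = (4650 + 23)*(-1/1129) = 4673*(-1/1129) = -4673/1129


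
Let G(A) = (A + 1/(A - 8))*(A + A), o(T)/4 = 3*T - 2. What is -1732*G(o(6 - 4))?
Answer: -893712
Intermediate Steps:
o(T) = -8 + 12*T (o(T) = 4*(3*T - 2) = 4*(-2 + 3*T) = -8 + 12*T)
G(A) = 2*A*(A + 1/(-8 + A)) (G(A) = (A + 1/(-8 + A))*(2*A) = 2*A*(A + 1/(-8 + A)))
-1732*G(o(6 - 4)) = -3464*(-8 + 12*(6 - 4))*(1 + (-8 + 12*(6 - 4))² - 8*(-8 + 12*(6 - 4)))/(-8 + (-8 + 12*(6 - 4))) = -3464*(-8 + 12*2)*(1 + (-8 + 12*2)² - 8*(-8 + 12*2))/(-8 + (-8 + 12*2)) = -3464*(-8 + 24)*(1 + (-8 + 24)² - 8*(-8 + 24))/(-8 + (-8 + 24)) = -3464*16*(1 + 16² - 8*16)/(-8 + 16) = -3464*16*(1 + 256 - 128)/8 = -3464*16*129/8 = -1732*516 = -893712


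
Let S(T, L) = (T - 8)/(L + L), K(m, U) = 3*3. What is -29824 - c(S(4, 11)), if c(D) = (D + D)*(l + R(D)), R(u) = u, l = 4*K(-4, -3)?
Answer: -3607128/121 ≈ -29811.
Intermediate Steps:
K(m, U) = 9
l = 36 (l = 4*9 = 36)
S(T, L) = (-8 + T)/(2*L) (S(T, L) = (-8 + T)/((2*L)) = (-8 + T)*(1/(2*L)) = (-8 + T)/(2*L))
c(D) = 2*D*(36 + D) (c(D) = (D + D)*(36 + D) = (2*D)*(36 + D) = 2*D*(36 + D))
-29824 - c(S(4, 11)) = -29824 - 2*(½)*(-8 + 4)/11*(36 + (½)*(-8 + 4)/11) = -29824 - 2*(½)*(1/11)*(-4)*(36 + (½)*(1/11)*(-4)) = -29824 - 2*(-2)*(36 - 2/11)/11 = -29824 - 2*(-2)*394/(11*11) = -29824 - 1*(-1576/121) = -29824 + 1576/121 = -3607128/121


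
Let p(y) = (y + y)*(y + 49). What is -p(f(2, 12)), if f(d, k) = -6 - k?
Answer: 1116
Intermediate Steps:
p(y) = 2*y*(49 + y) (p(y) = (2*y)*(49 + y) = 2*y*(49 + y))
-p(f(2, 12)) = -2*(-6 - 1*12)*(49 + (-6 - 1*12)) = -2*(-6 - 12)*(49 + (-6 - 12)) = -2*(-18)*(49 - 18) = -2*(-18)*31 = -1*(-1116) = 1116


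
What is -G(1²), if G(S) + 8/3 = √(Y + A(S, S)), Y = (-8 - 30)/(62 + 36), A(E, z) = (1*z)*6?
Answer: 8/3 - 5*√11/7 ≈ 0.29765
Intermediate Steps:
A(E, z) = 6*z (A(E, z) = z*6 = 6*z)
Y = -19/49 (Y = -38/98 = -38*1/98 = -19/49 ≈ -0.38775)
G(S) = -8/3 + √(-19/49 + 6*S)
-G(1²) = -(-8/3 + √(-19 + 294*1²)/7) = -(-8/3 + √(-19 + 294*1)/7) = -(-8/3 + √(-19 + 294)/7) = -(-8/3 + √275/7) = -(-8/3 + (5*√11)/7) = -(-8/3 + 5*√11/7) = 8/3 - 5*√11/7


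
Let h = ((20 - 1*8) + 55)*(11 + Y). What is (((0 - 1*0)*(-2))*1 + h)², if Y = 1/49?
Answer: 1308992400/2401 ≈ 5.4519e+5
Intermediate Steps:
Y = 1/49 ≈ 0.020408
h = 36180/49 (h = ((20 - 1*8) + 55)*(11 + 1/49) = ((20 - 8) + 55)*(540/49) = (12 + 55)*(540/49) = 67*(540/49) = 36180/49 ≈ 738.37)
(((0 - 1*0)*(-2))*1 + h)² = (((0 - 1*0)*(-2))*1 + 36180/49)² = (((0 + 0)*(-2))*1 + 36180/49)² = ((0*(-2))*1 + 36180/49)² = (0*1 + 36180/49)² = (0 + 36180/49)² = (36180/49)² = 1308992400/2401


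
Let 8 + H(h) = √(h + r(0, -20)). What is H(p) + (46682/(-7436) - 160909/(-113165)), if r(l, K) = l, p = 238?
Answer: -416084951/32365190 + √238 ≈ 2.5713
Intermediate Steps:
H(h) = -8 + √h (H(h) = -8 + √(h + 0) = -8 + √h)
H(p) + (46682/(-7436) - 160909/(-113165)) = (-8 + √238) + (46682/(-7436) - 160909/(-113165)) = (-8 + √238) + (46682*(-1/7436) - 160909*(-1/113165)) = (-8 + √238) + (-23341/3718 + 160909/113165) = (-8 + √238) - 157163431/32365190 = -416084951/32365190 + √238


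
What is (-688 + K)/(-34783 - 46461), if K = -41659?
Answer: 42347/81244 ≈ 0.52123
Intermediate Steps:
(-688 + K)/(-34783 - 46461) = (-688 - 41659)/(-34783 - 46461) = -42347/(-81244) = -42347*(-1/81244) = 42347/81244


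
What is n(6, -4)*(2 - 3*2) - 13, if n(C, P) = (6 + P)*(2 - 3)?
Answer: -5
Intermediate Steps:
n(C, P) = -6 - P (n(C, P) = (6 + P)*(-1) = -6 - P)
n(6, -4)*(2 - 3*2) - 13 = (-6 - 1*(-4))*(2 - 3*2) - 13 = (-6 + 4)*(2 - 6) - 13 = -2*(-4) - 13 = 8 - 13 = -5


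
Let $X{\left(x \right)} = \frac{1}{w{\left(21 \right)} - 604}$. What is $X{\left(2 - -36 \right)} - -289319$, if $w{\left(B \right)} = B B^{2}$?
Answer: $\frac{2504634584}{8657} \approx 2.8932 \cdot 10^{5}$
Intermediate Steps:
$w{\left(B \right)} = B^{3}$
$X{\left(x \right)} = \frac{1}{8657}$ ($X{\left(x \right)} = \frac{1}{21^{3} - 604} = \frac{1}{9261 - 604} = \frac{1}{8657}$)
$X{\left(2 - -36 \right)} - -289319 = \frac{1}{8657} - -289319 = \frac{1}{8657} + 289319 = \frac{2504634584}{8657}$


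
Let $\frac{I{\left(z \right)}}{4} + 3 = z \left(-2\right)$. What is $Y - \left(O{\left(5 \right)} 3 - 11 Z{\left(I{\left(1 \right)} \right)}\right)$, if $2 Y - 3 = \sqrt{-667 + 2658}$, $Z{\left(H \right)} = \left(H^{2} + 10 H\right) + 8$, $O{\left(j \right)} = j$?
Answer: $\frac{4549}{2} + \frac{\sqrt{1991}}{2} \approx 2296.8$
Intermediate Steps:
$I{\left(z \right)} = -12 - 8 z$ ($I{\left(z \right)} = -12 + 4 z \left(-2\right) = -12 + 4 \left(- 2 z\right) = -12 - 8 z$)
$Z{\left(H \right)} = 8 + H^{2} + 10 H$
$Y = \frac{3}{2} + \frac{\sqrt{1991}}{2}$ ($Y = \frac{3}{2} + \frac{\sqrt{-667 + 2658}}{2} = \frac{3}{2} + \frac{\sqrt{1991}}{2} \approx 23.81$)
$Y - \left(O{\left(5 \right)} 3 - 11 Z{\left(I{\left(1 \right)} \right)}\right) = \left(\frac{3}{2} + \frac{\sqrt{1991}}{2}\right) - \left(5 \cdot 3 - 11 \left(8 + \left(-12 - 8\right)^{2} + 10 \left(-12 - 8\right)\right)\right) = \left(\frac{3}{2} + \frac{\sqrt{1991}}{2}\right) - \left(15 - 11 \left(8 + \left(-12 - 8\right)^{2} + 10 \left(-12 - 8\right)\right)\right) = \left(\frac{3}{2} + \frac{\sqrt{1991}}{2}\right) - \left(15 - 11 \left(8 + \left(-20\right)^{2} + 10 \left(-20\right)\right)\right) = \left(\frac{3}{2} + \frac{\sqrt{1991}}{2}\right) - \left(15 - 11 \left(8 + 400 - 200\right)\right) = \left(\frac{3}{2} + \frac{\sqrt{1991}}{2}\right) - \left(15 - 2288\right) = \left(\frac{3}{2} + \frac{\sqrt{1991}}{2}\right) - -2273 = \left(\frac{3}{2} + \frac{\sqrt{1991}}{2}\right) + 2273 = \frac{4549}{2} + \frac{\sqrt{1991}}{2}$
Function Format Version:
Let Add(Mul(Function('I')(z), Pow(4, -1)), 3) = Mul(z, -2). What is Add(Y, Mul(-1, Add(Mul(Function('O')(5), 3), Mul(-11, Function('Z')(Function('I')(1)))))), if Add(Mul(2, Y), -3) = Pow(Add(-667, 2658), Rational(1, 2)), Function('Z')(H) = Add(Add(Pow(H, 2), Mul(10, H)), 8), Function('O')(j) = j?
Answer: Add(Rational(4549, 2), Mul(Rational(1, 2), Pow(1991, Rational(1, 2)))) ≈ 2296.8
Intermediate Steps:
Function('I')(z) = Add(-12, Mul(-8, z)) (Function('I')(z) = Add(-12, Mul(4, Mul(z, -2))) = Add(-12, Mul(4, Mul(-2, z))) = Add(-12, Mul(-8, z)))
Function('Z')(H) = Add(8, Pow(H, 2), Mul(10, H))
Y = Add(Rational(3, 2), Mul(Rational(1, 2), Pow(1991, Rational(1, 2)))) (Y = Add(Rational(3, 2), Mul(Rational(1, 2), Pow(Add(-667, 2658), Rational(1, 2)))) = Add(Rational(3, 2), Mul(Rational(1, 2), Pow(1991, Rational(1, 2)))) ≈ 23.810)
Add(Y, Mul(-1, Add(Mul(Function('O')(5), 3), Mul(-11, Function('Z')(Function('I')(1)))))) = Add(Add(Rational(3, 2), Mul(Rational(1, 2), Pow(1991, Rational(1, 2)))), Mul(-1, Add(Mul(5, 3), Mul(-11, Add(8, Pow(Add(-12, Mul(-8, 1)), 2), Mul(10, Add(-12, Mul(-8, 1)))))))) = Add(Add(Rational(3, 2), Mul(Rational(1, 2), Pow(1991, Rational(1, 2)))), Mul(-1, Add(15, Mul(-11, Add(8, Pow(Add(-12, -8), 2), Mul(10, Add(-12, -8))))))) = Add(Add(Rational(3, 2), Mul(Rational(1, 2), Pow(1991, Rational(1, 2)))), Mul(-1, Add(15, Mul(-11, Add(8, Pow(-20, 2), Mul(10, -20)))))) = Add(Add(Rational(3, 2), Mul(Rational(1, 2), Pow(1991, Rational(1, 2)))), Mul(-1, Add(15, Mul(-11, Add(8, 400, -200))))) = Add(Add(Rational(3, 2), Mul(Rational(1, 2), Pow(1991, Rational(1, 2)))), Mul(-1, Add(15, Mul(-11, 208)))) = Add(Add(Rational(3, 2), Mul(Rational(1, 2), Pow(1991, Rational(1, 2)))), Mul(-1, Add(15, -2288))) = Add(Add(Rational(3, 2), Mul(Rational(1, 2), Pow(1991, Rational(1, 2)))), Mul(-1, -2273)) = Add(Add(Rational(3, 2), Mul(Rational(1, 2), Pow(1991, Rational(1, 2)))), 2273) = Add(Rational(4549, 2), Mul(Rational(1, 2), Pow(1991, Rational(1, 2))))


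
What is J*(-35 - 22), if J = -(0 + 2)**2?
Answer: 228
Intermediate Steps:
J = -4 (J = -1*2**2 = -1*4 = -4)
J*(-35 - 22) = -4*(-35 - 22) = -4*(-57) = 228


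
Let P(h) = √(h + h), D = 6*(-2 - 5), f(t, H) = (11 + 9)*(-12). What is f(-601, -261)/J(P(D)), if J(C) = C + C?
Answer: 20*I*√21/7 ≈ 13.093*I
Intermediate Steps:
f(t, H) = -240 (f(t, H) = 20*(-12) = -240)
D = -42 (D = 6*(-7) = -42)
P(h) = √2*√h (P(h) = √(2*h) = √2*√h)
J(C) = 2*C
f(-601, -261)/J(P(D)) = -240*(-I*√21/84) = -(-20)*I*√21/7 = 20*I*√21/7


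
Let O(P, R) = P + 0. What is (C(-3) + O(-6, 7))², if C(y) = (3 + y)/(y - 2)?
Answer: 36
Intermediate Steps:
O(P, R) = P
C(y) = (3 + y)/(-2 + y)
(C(-3) + O(-6, 7))² = ((3 - 3)/(-2 - 3) - 6)² = (0/(-5) - 6)² = (-⅕*0 - 6)² = (0 - 6)² = (-6)² = 36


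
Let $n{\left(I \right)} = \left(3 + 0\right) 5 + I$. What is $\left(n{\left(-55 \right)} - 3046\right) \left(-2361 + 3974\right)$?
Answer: $-4977718$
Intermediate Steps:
$n{\left(I \right)} = 15 + I$ ($n{\left(I \right)} = 3 \cdot 5 + I = 15 + I$)
$\left(n{\left(-55 \right)} - 3046\right) \left(-2361 + 3974\right) = \left(\left(15 - 55\right) - 3046\right) \left(-2361 + 3974\right) = \left(-40 - 3046\right) 1613 = \left(-3086\right) 1613 = -4977718$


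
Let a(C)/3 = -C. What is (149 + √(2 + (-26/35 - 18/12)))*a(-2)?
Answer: 894 + 3*I*√1190/35 ≈ 894.0 + 2.9568*I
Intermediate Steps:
a(C) = -3*C (a(C) = 3*(-C) = -3*C)
(149 + √(2 + (-26/35 - 18/12)))*a(-2) = (149 + √(2 + (-26/35 - 18/12)))*(-3*(-2)) = (149 + √(2 + (-26*1/35 - 18*1/12)))*6 = (149 + √(2 + (-26/35 - 3/2)))*6 = (149 + √(2 - 157/70))*6 = (149 + √(-17/70))*6 = (149 + I*√1190/70)*6 = 894 + 3*I*√1190/35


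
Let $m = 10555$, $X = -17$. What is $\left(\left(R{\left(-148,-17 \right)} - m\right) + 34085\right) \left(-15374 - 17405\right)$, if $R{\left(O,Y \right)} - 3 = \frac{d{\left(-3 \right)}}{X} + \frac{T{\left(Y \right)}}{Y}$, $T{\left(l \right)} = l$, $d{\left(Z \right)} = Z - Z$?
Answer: $-771420986$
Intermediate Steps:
$d{\left(Z \right)} = 0$
$R{\left(O,Y \right)} = 4$ ($R{\left(O,Y \right)} = 3 + \left(\frac{0}{-17} + \frac{Y}{Y}\right) = 3 + \left(0 \left(- \frac{1}{17}\right) + 1\right) = 3 + \left(0 + 1\right) = 3 + 1 = 4$)
$\left(\left(R{\left(-148,-17 \right)} - m\right) + 34085\right) \left(-15374 - 17405\right) = \left(\left(4 - 10555\right) + 34085\right) \left(-15374 - 17405\right) = \left(\left(4 - 10555\right) + 34085\right) \left(-32779\right) = \left(-10551 + 34085\right) \left(-32779\right) = 23534 \left(-32779\right) = -771420986$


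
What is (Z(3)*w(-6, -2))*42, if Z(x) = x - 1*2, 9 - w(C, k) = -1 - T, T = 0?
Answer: 420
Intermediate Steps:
w(C, k) = 10 (w(C, k) = 9 - (-1 - 1*0) = 9 - (-1 + 0) = 9 - 1*(-1) = 9 + 1 = 10)
Z(x) = -2 + x (Z(x) = x - 2 = -2 + x)
(Z(3)*w(-6, -2))*42 = ((-2 + 3)*10)*42 = (1*10)*42 = 10*42 = 420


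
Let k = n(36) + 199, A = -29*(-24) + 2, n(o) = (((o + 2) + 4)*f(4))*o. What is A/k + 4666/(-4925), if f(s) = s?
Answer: -25710852/30766475 ≈ -0.83568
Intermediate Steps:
n(o) = o*(24 + 4*o) (n(o) = (((o + 2) + 4)*4)*o = (((2 + o) + 4)*4)*o = ((6 + o)*4)*o = (24 + 4*o)*o = o*(24 + 4*o))
A = 698 (A = 696 + 2 = 698)
k = 6247 (k = 4*36*(6 + 36) + 199 = 4*36*42 + 199 = 6048 + 199 = 6247)
A/k + 4666/(-4925) = 698/6247 + 4666/(-4925) = 698*(1/6247) + 4666*(-1/4925) = 698/6247 - 4666/4925 = -25710852/30766475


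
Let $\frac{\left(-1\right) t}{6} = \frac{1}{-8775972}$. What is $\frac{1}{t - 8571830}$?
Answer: $- \frac{1462662}{12537690011459} \approx -1.1666 \cdot 10^{-7}$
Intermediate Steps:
$t = \frac{1}{1462662}$ ($t = - \frac{6}{-8775972} = \left(-6\right) \left(- \frac{1}{8775972}\right) = \frac{1}{1462662} \approx 6.8369 \cdot 10^{-7}$)
$\frac{1}{t - 8571830} = \frac{1}{\frac{1}{1462662} - 8571830} = \frac{1}{- \frac{12537690011459}{1462662}} = - \frac{1462662}{12537690011459}$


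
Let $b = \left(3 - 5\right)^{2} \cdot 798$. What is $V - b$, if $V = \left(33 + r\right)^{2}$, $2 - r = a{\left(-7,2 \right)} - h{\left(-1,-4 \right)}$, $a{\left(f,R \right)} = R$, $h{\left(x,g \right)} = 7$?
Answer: $-1592$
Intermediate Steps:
$r = 7$ ($r = 2 - \left(2 - 7\right) = 2 - -5 = 2 + 5 = 7$)
$V = 1600$ ($V = \left(33 + 7\right)^{2} = 40^{2} = 1600$)
$b = 3192$ ($b = \left(-2\right)^{2} \cdot 798 = 4 \cdot 798 = 3192$)
$V - b = 1600 - 3192 = -1592$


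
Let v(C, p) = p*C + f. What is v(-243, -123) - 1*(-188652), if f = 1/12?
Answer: 2622493/12 ≈ 2.1854e+5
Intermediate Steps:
f = 1/12 ≈ 0.083333
v(C, p) = 1/12 + C*p (v(C, p) = p*C + 1/12 = C*p + 1/12 = 1/12 + C*p)
v(-243, -123) - 1*(-188652) = (1/12 - 243*(-123)) - 1*(-188652) = (1/12 + 29889) + 188652 = 358669/12 + 188652 = 2622493/12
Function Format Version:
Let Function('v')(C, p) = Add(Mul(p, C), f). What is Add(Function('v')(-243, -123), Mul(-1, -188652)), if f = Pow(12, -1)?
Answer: Rational(2622493, 12) ≈ 2.1854e+5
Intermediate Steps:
f = Rational(1, 12) ≈ 0.083333
Function('v')(C, p) = Add(Rational(1, 12), Mul(C, p)) (Function('v')(C, p) = Add(Mul(p, C), Rational(1, 12)) = Add(Mul(C, p), Rational(1, 12)) = Add(Rational(1, 12), Mul(C, p)))
Add(Function('v')(-243, -123), Mul(-1, -188652)) = Add(Add(Rational(1, 12), Mul(-243, -123)), Mul(-1, -188652)) = Add(Add(Rational(1, 12), 29889), 188652) = Add(Rational(358669, 12), 188652) = Rational(2622493, 12)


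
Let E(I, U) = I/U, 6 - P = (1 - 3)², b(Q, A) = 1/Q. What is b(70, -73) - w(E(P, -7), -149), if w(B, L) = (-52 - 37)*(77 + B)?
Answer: 477931/70 ≈ 6827.6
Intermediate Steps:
P = 2 (P = 6 - (1 - 3)² = 6 - 1*(-2)² = 6 - 1*4 = 6 - 4 = 2)
w(B, L) = -6853 - 89*B (w(B, L) = -89*(77 + B) = -6853 - 89*B)
b(70, -73) - w(E(P, -7), -149) = 1/70 - (-6853 - 178/(-7)) = 1/70 - (-6853 - 178*(-1)/7) = 1/70 - (-6853 - 89*(-2/7)) = 1/70 - (-6853 + 178/7) = 1/70 - 1*(-47793/7) = 1/70 + 47793/7 = 477931/70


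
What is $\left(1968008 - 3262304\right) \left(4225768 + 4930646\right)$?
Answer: $-11851110014544$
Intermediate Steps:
$\left(1968008 - 3262304\right) \left(4225768 + 4930646\right) = \left(-1294296\right) 9156414 = -11851110014544$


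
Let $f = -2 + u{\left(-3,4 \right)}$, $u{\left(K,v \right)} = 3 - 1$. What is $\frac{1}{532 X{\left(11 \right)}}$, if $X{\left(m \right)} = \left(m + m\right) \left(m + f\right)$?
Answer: $\frac{1}{128744} \approx 7.7673 \cdot 10^{-6}$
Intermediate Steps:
$u{\left(K,v \right)} = 2$ ($u{\left(K,v \right)} = 3 - 1 = 2$)
$f = 0$ ($f = -2 + 2 = 0$)
$X{\left(m \right)} = 2 m^{2}$ ($X{\left(m \right)} = \left(m + m\right) \left(m + 0\right) = 2 m m = 2 m^{2}$)
$\frac{1}{532 X{\left(11 \right)}} = \frac{1}{532 \cdot 2 \cdot 11^{2}} = \frac{1}{532 \cdot 2 \cdot 121} = \frac{1}{532 \cdot 242} = \frac{1}{128744}$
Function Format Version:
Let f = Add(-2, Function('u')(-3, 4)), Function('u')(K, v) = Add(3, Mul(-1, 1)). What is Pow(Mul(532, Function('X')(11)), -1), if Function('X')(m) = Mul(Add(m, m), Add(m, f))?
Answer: Rational(1, 128744) ≈ 7.7673e-6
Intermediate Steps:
Function('u')(K, v) = 2 (Function('u')(K, v) = Add(3, -1) = 2)
f = 0 (f = Add(-2, 2) = 0)
Function('X')(m) = Mul(2, Pow(m, 2)) (Function('X')(m) = Mul(Add(m, m), Add(m, 0)) = Mul(Mul(2, m), m) = Mul(2, Pow(m, 2)))
Pow(Mul(532, Function('X')(11)), -1) = Pow(Mul(532, Mul(2, Pow(11, 2))), -1) = Pow(Mul(532, Mul(2, 121)), -1) = Pow(Mul(532, 242), -1) = Pow(128744, -1) = Rational(1, 128744)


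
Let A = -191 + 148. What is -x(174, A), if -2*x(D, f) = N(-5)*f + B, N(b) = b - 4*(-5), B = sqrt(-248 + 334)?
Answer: -645/2 + sqrt(86)/2 ≈ -317.86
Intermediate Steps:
B = sqrt(86) ≈ 9.2736
N(b) = 20 + b (N(b) = b + 20 = 20 + b)
A = -43
x(D, f) = -15*f/2 - sqrt(86)/2 (x(D, f) = -((20 - 5)*f + sqrt(86))/2 = -(15*f + sqrt(86))/2 = -(sqrt(86) + 15*f)/2 = -15*f/2 - sqrt(86)/2)
-x(174, A) = -(-15/2*(-43) - sqrt(86)/2) = -(645/2 - sqrt(86)/2) = -645/2 + sqrt(86)/2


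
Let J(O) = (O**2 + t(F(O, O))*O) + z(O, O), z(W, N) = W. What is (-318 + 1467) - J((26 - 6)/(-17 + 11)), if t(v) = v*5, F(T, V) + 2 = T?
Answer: 3157/3 ≈ 1052.3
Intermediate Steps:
F(T, V) = -2 + T
t(v) = 5*v
J(O) = O + O**2 + O*(-10 + 5*O) (J(O) = (O**2 + (5*(-2 + O))*O) + O = (O**2 + (-10 + 5*O)*O) + O = (O**2 + O*(-10 + 5*O)) + O = O + O**2 + O*(-10 + 5*O))
(-318 + 1467) - J((26 - 6)/(-17 + 11)) = (-318 + 1467) - 3*(26 - 6)/(-17 + 11)*(-3 + 2*((26 - 6)/(-17 + 11))) = 1149 - 3*20/(-6)*(-3 + 2*(20/(-6))) = 1149 - 3*20*(-1/6)*(-3 + 2*(20*(-1/6))) = 1149 - 3*(-10)*(-3 + 2*(-10/3))/3 = 1149 - 3*(-10)*(-3 - 20/3)/3 = 1149 - 3*(-10)*(-29)/(3*3) = 1149 - 1*290/3 = 1149 - 290/3 = 3157/3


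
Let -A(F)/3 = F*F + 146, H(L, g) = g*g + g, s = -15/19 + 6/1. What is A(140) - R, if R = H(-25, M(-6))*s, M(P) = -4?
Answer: -1126710/19 ≈ -59301.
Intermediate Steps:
s = 99/19 (s = -15*1/19 + 6*1 = -15/19 + 6 = 99/19 ≈ 5.2105)
H(L, g) = g + g**2 (H(L, g) = g**2 + g = g + g**2)
R = 1188/19 (R = -4*(1 - 4)*(99/19) = -4*(-3)*(99/19) = 12*(99/19) = 1188/19 ≈ 62.526)
A(F) = -438 - 3*F**2 (A(F) = -3*(F*F + 146) = -3*(F**2 + 146) = -3*(146 + F**2) = -438 - 3*F**2)
A(140) - R = (-438 - 3*140**2) - 1*1188/19 = (-438 - 3*19600) - 1188/19 = (-438 - 58800) - 1188/19 = -59238 - 1188/19 = -1126710/19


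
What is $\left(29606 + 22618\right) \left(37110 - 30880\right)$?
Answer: $325355520$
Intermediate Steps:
$\left(29606 + 22618\right) \left(37110 - 30880\right) = 52224 \cdot 6230 = 325355520$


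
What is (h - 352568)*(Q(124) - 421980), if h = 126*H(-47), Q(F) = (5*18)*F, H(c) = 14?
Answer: 144117299280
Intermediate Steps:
Q(F) = 90*F
h = 1764 (h = 126*14 = 1764)
(h - 352568)*(Q(124) - 421980) = (1764 - 352568)*(90*124 - 421980) = -350804*(11160 - 421980) = -350804*(-410820) = 144117299280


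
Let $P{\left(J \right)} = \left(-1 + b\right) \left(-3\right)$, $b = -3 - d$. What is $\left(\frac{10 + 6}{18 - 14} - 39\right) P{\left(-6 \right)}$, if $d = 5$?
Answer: $-945$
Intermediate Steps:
$b = -8$ ($b = -3 - 5 = -8$)
$P{\left(J \right)} = 27$ ($P{\left(J \right)} = \left(-1 - 8\right) \left(-3\right) = \left(-9\right) \left(-3\right) = 27$)
$\left(\frac{10 + 6}{18 - 14} - 39\right) P{\left(-6 \right)} = \left(\frac{10 + 6}{18 - 14} - 39\right) 27 = \left(\frac{16}{4} - 39\right) 27 = \left(16 \cdot \frac{1}{4} - 39\right) 27 = \left(4 - 39\right) 27 = \left(-35\right) 27 = -945$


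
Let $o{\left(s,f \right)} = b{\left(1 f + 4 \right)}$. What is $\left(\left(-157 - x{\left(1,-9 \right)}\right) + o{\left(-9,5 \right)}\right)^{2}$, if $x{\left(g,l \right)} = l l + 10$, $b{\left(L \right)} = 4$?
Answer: $59536$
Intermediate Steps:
$o{\left(s,f \right)} = 4$
$x{\left(g,l \right)} = 10 + l^{2}$ ($x{\left(g,l \right)} = l^{2} + 10 = 10 + l^{2}$)
$\left(\left(-157 - x{\left(1,-9 \right)}\right) + o{\left(-9,5 \right)}\right)^{2} = \left(\left(-157 - \left(10 + \left(-9\right)^{2}\right)\right) + 4\right)^{2} = \left(\left(-157 - \left(10 + 81\right)\right) + 4\right)^{2} = \left(\left(-157 - 91\right) + 4\right)^{2} = \left(-248 + 4\right)^{2} = \left(-244\right)^{2} = 59536$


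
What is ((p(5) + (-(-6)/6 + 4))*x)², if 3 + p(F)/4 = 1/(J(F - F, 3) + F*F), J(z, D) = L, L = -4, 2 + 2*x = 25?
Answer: 10817521/1764 ≈ 6132.4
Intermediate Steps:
x = 23/2 (x = -1 + (½)*25 = -1 + 25/2 = 23/2 ≈ 11.500)
J(z, D) = -4
p(F) = -12 + 4/(-4 + F²) (p(F) = -12 + 4/(-4 + F*F) = -12 + 4/(-4 + F²))
((p(5) + (-(-6)/6 + 4))*x)² = ((4*(13 - 3*5²)/(-4 + 5²) + (-(-6)/6 + 4))*(23/2))² = ((4*(13 - 3*25)/(-4 + 25) + (-(-6)/6 + 4))*(23/2))² = ((4*(13 - 75)/21 + (-2*(-½) + 4))*(23/2))² = ((4*(1/21)*(-62) + (1 + 4))*(23/2))² = ((-248/21 + 5)*(23/2))² = (-143/21*23/2)² = (-3289/42)² = 10817521/1764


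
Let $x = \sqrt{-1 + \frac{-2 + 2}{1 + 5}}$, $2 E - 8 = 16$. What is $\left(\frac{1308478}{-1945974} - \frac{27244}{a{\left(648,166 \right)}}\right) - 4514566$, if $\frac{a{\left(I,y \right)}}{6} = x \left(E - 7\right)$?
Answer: $- \frac{4392614682881}{972987} + \frac{13622 i}{15} \approx -4.5146 \cdot 10^{6} + 908.13 i$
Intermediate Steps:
$E = 12$ ($E = 4 + \frac{1}{2} \cdot 16 = 4 + 8 = 12$)
$x = i$ ($x = \sqrt{-1 + \frac{0}{6}} = \sqrt{-1 + 0 \cdot \frac{1}{6}} = \sqrt{-1 + 0} = \sqrt{-1} = i \approx 1.0 i$)
$a{\left(I,y \right)} = 30 i$ ($a{\left(I,y \right)} = 6 i \left(12 - 7\right) = 6 i 5 = 6 \cdot 5 i = 30 i$)
$\left(\frac{1308478}{-1945974} - \frac{27244}{a{\left(648,166 \right)}}\right) - 4514566 = \left(\frac{1308478}{-1945974} - \frac{27244}{30 i}\right) - 4514566 = \left(1308478 \left(- \frac{1}{1945974}\right) - 27244 \left(- \frac{i}{30}\right)\right) - 4514566 = \left(- \frac{654239}{972987} + \frac{13622 i}{15}\right) - 4514566 = - \frac{4392614682881}{972987} + \frac{13622 i}{15}$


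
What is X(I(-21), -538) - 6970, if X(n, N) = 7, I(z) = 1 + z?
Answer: -6963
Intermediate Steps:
X(I(-21), -538) - 6970 = 7 - 6970 = -6963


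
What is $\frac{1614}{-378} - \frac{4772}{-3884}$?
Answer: $- \frac{186040}{61173} \approx -3.0412$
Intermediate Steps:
$\frac{1614}{-378} - \frac{4772}{-3884} = 1614 \left(- \frac{1}{378}\right) - - \frac{1193}{971} = - \frac{269}{63} + \frac{1193}{971} = - \frac{186040}{61173}$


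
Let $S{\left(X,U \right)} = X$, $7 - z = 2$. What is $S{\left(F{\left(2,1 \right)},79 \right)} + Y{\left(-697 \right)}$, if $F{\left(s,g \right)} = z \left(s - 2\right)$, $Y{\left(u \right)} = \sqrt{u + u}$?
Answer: $i \sqrt{1394} \approx 37.336 i$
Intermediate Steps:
$z = 5$ ($z = 7 - 2 = 5$)
$Y{\left(u \right)} = \sqrt{2} \sqrt{u}$ ($Y{\left(u \right)} = \sqrt{2 u} = \sqrt{2} \sqrt{u}$)
$F{\left(s,g \right)} = -10 + 5 s$ ($F{\left(s,g \right)} = 5 \left(s - 2\right) = 5 \left(-2 + s\right) = -10 + 5 s$)
$S{\left(F{\left(2,1 \right)},79 \right)} + Y{\left(-697 \right)} = \left(-10 + 5 \cdot 2\right) + \sqrt{2} \sqrt{-697} = \left(-10 + 10\right) + \sqrt{2} i \sqrt{697} = 0 + i \sqrt{1394} = i \sqrt{1394}$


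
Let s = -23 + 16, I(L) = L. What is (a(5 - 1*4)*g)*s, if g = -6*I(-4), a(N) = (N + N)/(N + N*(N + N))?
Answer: -112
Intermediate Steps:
a(N) = 2*N/(N + 2*N²) (a(N) = (2*N)/(N + N*(2*N)) = (2*N)/(N + 2*N²) = 2*N/(N + 2*N²))
s = -7
g = 24 (g = -6*(-4) = 24)
(a(5 - 1*4)*g)*s = ((2/(1 + 2*(5 - 1*4)))*24)*(-7) = ((2/(1 + 2*(5 - 4)))*24)*(-7) = ((2/(1 + 2*1))*24)*(-7) = ((2/(1 + 2))*24)*(-7) = ((2/3)*24)*(-7) = ((2*(⅓))*24)*(-7) = ((⅔)*24)*(-7) = 16*(-7) = -112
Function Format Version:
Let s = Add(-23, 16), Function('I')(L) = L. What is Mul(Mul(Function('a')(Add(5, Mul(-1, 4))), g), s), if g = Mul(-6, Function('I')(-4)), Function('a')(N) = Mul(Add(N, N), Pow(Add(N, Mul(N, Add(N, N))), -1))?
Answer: -112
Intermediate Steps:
Function('a')(N) = Mul(2, N, Pow(Add(N, Mul(2, Pow(N, 2))), -1)) (Function('a')(N) = Mul(Mul(2, N), Pow(Add(N, Mul(N, Mul(2, N))), -1)) = Mul(Mul(2, N), Pow(Add(N, Mul(2, Pow(N, 2))), -1)) = Mul(2, N, Pow(Add(N, Mul(2, Pow(N, 2))), -1)))
s = -7
g = 24 (g = Mul(-6, -4) = 24)
Mul(Mul(Function('a')(Add(5, Mul(-1, 4))), g), s) = Mul(Mul(Mul(2, Pow(Add(1, Mul(2, Add(5, Mul(-1, 4)))), -1)), 24), -7) = Mul(Mul(Mul(2, Pow(Add(1, Mul(2, Add(5, -4))), -1)), 24), -7) = Mul(Mul(Mul(2, Pow(Add(1, Mul(2, 1)), -1)), 24), -7) = Mul(Mul(Mul(2, Pow(Add(1, 2), -1)), 24), -7) = Mul(Mul(Mul(2, Pow(3, -1)), 24), -7) = Mul(Mul(Mul(2, Rational(1, 3)), 24), -7) = Mul(Mul(Rational(2, 3), 24), -7) = Mul(16, -7) = -112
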